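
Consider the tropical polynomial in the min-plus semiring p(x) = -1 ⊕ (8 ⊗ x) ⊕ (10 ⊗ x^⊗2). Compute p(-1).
p(-1) = -1

A tropical monomial a ⊗ x^⊗i evaluates to a + i · x. Evaluating each term at x = -1:
  Term 0 contributes -1 + 0 · -1 = -1
  Term 1 contributes 8 + 1 · -1 = 7
  Term 2 contributes 10 + 2 · -1 = 8
p(-1) = ⊕ of these = min[-1, 7, 8] = -1.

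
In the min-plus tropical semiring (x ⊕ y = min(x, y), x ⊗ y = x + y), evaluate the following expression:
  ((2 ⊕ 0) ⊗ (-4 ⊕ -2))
((2 ⊕ 0) ⊗ (-4 ⊕ -2)) = -4

Expand innermost to outermost. Recall ⊕ takes the minimum of its arguments and ⊗ takes their sum. Working out the expression ((2 ⊕ 0) ⊗ (-4 ⊕ -2)) gives -4.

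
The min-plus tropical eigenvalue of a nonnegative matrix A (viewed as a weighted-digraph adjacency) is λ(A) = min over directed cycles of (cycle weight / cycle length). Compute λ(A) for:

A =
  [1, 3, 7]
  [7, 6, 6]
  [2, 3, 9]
λ(A) = 1

Enumerate directed cycles and compute their means (weight / length). Sample:
  cycle 0 → 0: weight = 1, length = 1, mean = 1/1 ≈ 1.000
  cycle 1 → 1: weight = 6, length = 1, mean = 6/1 ≈ 6.000
  cycle 2 → 2: weight = 9, length = 1, mean = 9/1 ≈ 9.000
  cycle 0 → 1 → 0: weight = 10, length = 2, mean = 10/2 ≈ 5.000
  cycle 0 → 2 → 0: weight = 9, length = 2, mean = 9/2 ≈ 4.500
  cycle 1 → 0 → 1: weight = 10, length = 2, mean = 10/2 ≈ 5.000
Minimum mean = 1.000, attained e.g. along the cycle 0 → 0 with weight 1 and length 1. So λ(A) = 1/1 = 1.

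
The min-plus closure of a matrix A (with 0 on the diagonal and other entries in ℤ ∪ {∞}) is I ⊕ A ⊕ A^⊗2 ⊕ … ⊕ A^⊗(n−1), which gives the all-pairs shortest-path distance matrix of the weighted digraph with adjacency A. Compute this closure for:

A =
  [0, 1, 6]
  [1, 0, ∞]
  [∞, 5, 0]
Closure =
  [0, 1, 6]
  [1, 0, 7]
  [6, 5, 0]

This is the Floyd-Warshall all-pairs shortest-path computation. For each intermediate vertex k = 0, 1, …, 2, update dist[i][j] ← min(dist[i][j], dist[i][k] + dist[k][j]). The final matrix gives, for each (i, j), the minimum total weight of any directed path from i to j (possibly empty when i = j).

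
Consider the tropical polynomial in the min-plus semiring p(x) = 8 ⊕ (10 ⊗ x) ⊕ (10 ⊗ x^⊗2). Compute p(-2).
p(-2) = 6

A tropical monomial a ⊗ x^⊗i evaluates to a + i · x. Evaluating each term at x = -2:
  Term 0 contributes 8 + 0 · -2 = 8
  Term 1 contributes 10 + 1 · -2 = 8
  Term 2 contributes 10 + 2 · -2 = 6
p(-2) = ⊕ of these = min[8, 8, 6] = 6.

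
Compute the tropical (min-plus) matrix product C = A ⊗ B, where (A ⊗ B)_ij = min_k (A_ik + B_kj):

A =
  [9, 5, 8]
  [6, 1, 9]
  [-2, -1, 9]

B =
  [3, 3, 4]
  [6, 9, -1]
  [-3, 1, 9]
A ⊗ B =
  [5, 9, 4]
  [6, 9, 0]
  [1, 1, -2]

Apply the min-plus product entry-by-entry:
  C[0][0] = min over k of (A[0][0] + B[0][0] = 9 + 3 = 12, A[0][1] + B[1][0] = 5 + 6 = 11, A[0][2] + B[2][0] = 8 + -3 = 5) = 5 (attained at k = 2)
  C[0][1] = min over k of (A[0][0] + B[0][1] = 9 + 3 = 12, A[0][1] + B[1][1] = 5 + 9 = 14, A[0][2] + B[2][1] = 8 + 1 = 9) = 9 (attained at k = 2)
  C[0][2] = min over k of (A[0][0] + B[0][2] = 9 + 4 = 13, A[0][1] + B[1][2] = 5 + -1 = 4, A[0][2] + B[2][2] = 8 + 9 = 17) = 4 (attained at k = 1)
  C[1][0] = min over k of (A[1][0] + B[0][0] = 6 + 3 = 9, A[1][1] + B[1][0] = 1 + 6 = 7, A[1][2] + B[2][0] = 9 + -3 = 6) = 6 (attained at k = 2)
  C[1][1] = min over k of (A[1][0] + B[0][1] = 6 + 3 = 9, A[1][1] + B[1][1] = 1 + 9 = 10, A[1][2] + B[2][1] = 9 + 1 = 10) = 9 (attained at k = 0)
  C[1][2] = min over k of (A[1][0] + B[0][2] = 6 + 4 = 10, A[1][1] + B[1][2] = 1 + -1 = 0, A[1][2] + B[2][2] = 9 + 9 = 18) = 0 (attained at k = 1)
  C[2][0] = min over k of (A[2][0] + B[0][0] = -2 + 3 = 1, A[2][1] + B[1][0] = -1 + 6 = 5, A[2][2] + B[2][0] = 9 + -3 = 6) = 1 (attained at k = 0)
  C[2][1] = min over k of (A[2][0] + B[0][1] = -2 + 3 = 1, A[2][1] + B[1][1] = -1 + 9 = 8, A[2][2] + B[2][1] = 9 + 1 = 10) = 1 (attained at k = 0)
  C[2][2] = min over k of (A[2][0] + B[0][2] = -2 + 4 = 2, A[2][1] + B[1][2] = -1 + -1 = -2, A[2][2] + B[2][2] = 9 + 9 = 18) = -2 (attained at k = 1)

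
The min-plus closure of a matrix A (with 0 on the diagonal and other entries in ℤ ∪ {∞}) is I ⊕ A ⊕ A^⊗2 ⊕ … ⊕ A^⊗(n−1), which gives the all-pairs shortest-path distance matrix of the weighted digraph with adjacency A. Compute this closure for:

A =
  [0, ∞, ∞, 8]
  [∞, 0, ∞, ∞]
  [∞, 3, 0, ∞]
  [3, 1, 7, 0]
Closure =
  [0, 9, 15, 8]
  [∞, 0, ∞, ∞]
  [∞, 3, 0, ∞]
  [3, 1, 7, 0]

This is the Floyd-Warshall all-pairs shortest-path computation. For each intermediate vertex k = 0, 1, …, 3, update dist[i][j] ← min(dist[i][j], dist[i][k] + dist[k][j]). The final matrix gives, for each (i, j), the minimum total weight of any directed path from i to j (possibly empty when i = j).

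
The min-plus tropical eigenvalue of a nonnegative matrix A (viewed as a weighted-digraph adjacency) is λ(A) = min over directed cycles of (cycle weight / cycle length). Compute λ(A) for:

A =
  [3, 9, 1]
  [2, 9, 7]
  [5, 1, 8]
λ(A) = 4/3

Enumerate directed cycles and compute their means (weight / length). Sample:
  cycle 0 → 0: weight = 3, length = 1, mean = 3/1 ≈ 3.000
  cycle 1 → 1: weight = 9, length = 1, mean = 9/1 ≈ 9.000
  cycle 2 → 2: weight = 8, length = 1, mean = 8/1 ≈ 8.000
  cycle 0 → 1 → 0: weight = 11, length = 2, mean = 11/2 ≈ 5.500
  cycle 0 → 2 → 0: weight = 6, length = 2, mean = 6/2 ≈ 3.000
  cycle 1 → 0 → 1: weight = 11, length = 2, mean = 11/2 ≈ 5.500
Minimum mean = 1.333, attained e.g. along the cycle 0 → 2 → 1 → 0 with weight 4 and length 3. So λ(A) = 4/3 = 4/3.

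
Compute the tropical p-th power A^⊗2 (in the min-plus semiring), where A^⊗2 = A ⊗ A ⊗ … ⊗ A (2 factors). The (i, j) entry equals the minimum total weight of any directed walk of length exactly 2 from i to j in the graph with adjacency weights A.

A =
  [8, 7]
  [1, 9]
A^⊗2 =
  [8, 15]
  [9, 8]

Each entry (A^⊗2)_ij equals the minimum over all length-2 walks i = v_0 → v_1 → … → v_2 = j of Σ_t A[v_t][v_{t+1}]. For example, for (i, j) = (0, 1) we minimise over 2 possible intermediate vertex sequences; the minimum is 15, attained along the walk 0 → 0 → 1.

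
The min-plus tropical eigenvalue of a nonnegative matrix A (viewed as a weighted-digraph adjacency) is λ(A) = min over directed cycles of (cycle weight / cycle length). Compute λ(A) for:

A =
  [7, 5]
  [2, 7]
λ(A) = 7/2

Enumerate directed cycles and compute their means (weight / length). Sample:
  cycle 0 → 0: weight = 7, length = 1, mean = 7/1 ≈ 7.000
  cycle 1 → 1: weight = 7, length = 1, mean = 7/1 ≈ 7.000
  cycle 0 → 1 → 0: weight = 7, length = 2, mean = 7/2 ≈ 3.500
  cycle 1 → 0 → 1: weight = 7, length = 2, mean = 7/2 ≈ 3.500
Minimum mean = 3.500, attained e.g. along the cycle 0 → 1 → 0 with weight 7 and length 2. So λ(A) = 7/2 = 7/2.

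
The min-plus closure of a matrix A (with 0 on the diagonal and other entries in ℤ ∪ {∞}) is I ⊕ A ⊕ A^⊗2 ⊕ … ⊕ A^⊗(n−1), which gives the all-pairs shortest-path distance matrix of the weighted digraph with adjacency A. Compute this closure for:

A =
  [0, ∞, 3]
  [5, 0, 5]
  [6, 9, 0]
Closure =
  [0, 12, 3]
  [5, 0, 5]
  [6, 9, 0]

This is the Floyd-Warshall all-pairs shortest-path computation. For each intermediate vertex k = 0, 1, …, 2, update dist[i][j] ← min(dist[i][j], dist[i][k] + dist[k][j]). The final matrix gives, for each (i, j), the minimum total weight of any directed path from i to j (possibly empty when i = j).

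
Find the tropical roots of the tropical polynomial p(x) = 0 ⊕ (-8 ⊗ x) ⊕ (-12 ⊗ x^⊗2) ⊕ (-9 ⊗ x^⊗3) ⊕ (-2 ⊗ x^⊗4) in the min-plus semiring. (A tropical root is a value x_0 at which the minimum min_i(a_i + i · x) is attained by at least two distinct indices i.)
Roots: {-7, -3, 4, 8}

Each tropical root is a break point of the lower envelope of the lines y = a_i + i · x (there are 5 lines, with slopes 0, 1, ..., 4). Only the lines that attain the minimum somewhere contribute to roots; other lines are dominated. Here the surviving (envelope) indices are i = 4, i = 3, i = 2, i = 1, i = 0.
Intersections between consecutive envelope lines give the roots: for adjacent envelope indices i < j the intersection is x = (a_i − a_j) / (j − i). Reading off the sorted break points: {-7, -3, 4, 8}.
Verification: at each break x_0, at least two indices attain the minimum of min_i(a_i + i · x_0).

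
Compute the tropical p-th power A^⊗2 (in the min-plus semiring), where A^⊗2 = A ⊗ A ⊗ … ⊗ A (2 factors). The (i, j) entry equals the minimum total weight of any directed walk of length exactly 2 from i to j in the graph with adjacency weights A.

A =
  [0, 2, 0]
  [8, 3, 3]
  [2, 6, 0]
A^⊗2 =
  [0, 2, 0]
  [5, 6, 3]
  [2, 4, 0]

Each entry (A^⊗2)_ij equals the minimum over all length-2 walks i = v_0 → v_1 → … → v_2 = j of Σ_t A[v_t][v_{t+1}]. For example, for (i, j) = (0, 2) we minimise over 3 possible intermediate vertex sequences; the minimum is 0, attained along the walk 0 → 0 → 2.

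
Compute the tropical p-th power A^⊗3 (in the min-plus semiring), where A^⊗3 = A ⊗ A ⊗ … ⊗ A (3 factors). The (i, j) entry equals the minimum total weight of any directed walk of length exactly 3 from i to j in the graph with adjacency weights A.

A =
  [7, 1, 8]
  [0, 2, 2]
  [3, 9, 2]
A^⊗3 =
  [3, 2, 5]
  [1, 3, 3]
  [4, 6, 6]

Each entry (A^⊗3)_ij equals the minimum over all length-3 walks i = v_0 → v_1 → … → v_3 = j of Σ_t A[v_t][v_{t+1}]. For example, for (i, j) = (0, 2) we minimise over 9 possible intermediate vertex sequences; the minimum is 5, attained along the walk 0 → 1 → 1 → 2.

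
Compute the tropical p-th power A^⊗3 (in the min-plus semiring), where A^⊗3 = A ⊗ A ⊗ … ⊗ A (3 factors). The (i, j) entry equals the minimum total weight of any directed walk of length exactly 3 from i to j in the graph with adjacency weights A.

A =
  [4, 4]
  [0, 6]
A^⊗3 =
  [8, 8]
  [4, 8]

Each entry (A^⊗3)_ij equals the minimum over all length-3 walks i = v_0 → v_1 → … → v_3 = j of Σ_t A[v_t][v_{t+1}]. For example, for (i, j) = (0, 1) we minimise over 4 possible intermediate vertex sequences; the minimum is 8, attained along the walk 0 → 1 → 0 → 1.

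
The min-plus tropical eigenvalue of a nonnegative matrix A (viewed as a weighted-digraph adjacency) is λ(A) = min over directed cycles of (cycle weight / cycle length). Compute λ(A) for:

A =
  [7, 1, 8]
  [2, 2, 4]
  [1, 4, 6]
λ(A) = 3/2

Enumerate directed cycles and compute their means (weight / length). Sample:
  cycle 0 → 0: weight = 7, length = 1, mean = 7/1 ≈ 7.000
  cycle 1 → 1: weight = 2, length = 1, mean = 2/1 ≈ 2.000
  cycle 2 → 2: weight = 6, length = 1, mean = 6/1 ≈ 6.000
  cycle 0 → 1 → 0: weight = 3, length = 2, mean = 3/2 ≈ 1.500
  cycle 0 → 2 → 0: weight = 9, length = 2, mean = 9/2 ≈ 4.500
  cycle 1 → 0 → 1: weight = 3, length = 2, mean = 3/2 ≈ 1.500
Minimum mean = 1.500, attained e.g. along the cycle 0 → 1 → 0 with weight 3 and length 2. So λ(A) = 3/2 = 3/2.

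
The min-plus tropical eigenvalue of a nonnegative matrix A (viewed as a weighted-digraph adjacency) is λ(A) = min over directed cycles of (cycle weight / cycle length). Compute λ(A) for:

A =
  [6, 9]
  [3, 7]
λ(A) = 6

Enumerate directed cycles and compute their means (weight / length). Sample:
  cycle 0 → 0: weight = 6, length = 1, mean = 6/1 ≈ 6.000
  cycle 1 → 1: weight = 7, length = 1, mean = 7/1 ≈ 7.000
  cycle 0 → 1 → 0: weight = 12, length = 2, mean = 12/2 ≈ 6.000
  cycle 1 → 0 → 1: weight = 12, length = 2, mean = 12/2 ≈ 6.000
Minimum mean = 6.000, attained e.g. along the cycle 0 → 0 with weight 6 and length 1. So λ(A) = 6/1 = 6.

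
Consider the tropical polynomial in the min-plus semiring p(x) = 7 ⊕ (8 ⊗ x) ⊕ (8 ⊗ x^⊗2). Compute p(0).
p(0) = 7

A tropical monomial a ⊗ x^⊗i evaluates to a + i · x. Evaluating each term at x = 0:
  Term 0 contributes 7 + 0 · 0 = 7
  Term 1 contributes 8 + 1 · 0 = 8
  Term 2 contributes 8 + 2 · 0 = 8
p(0) = ⊕ of these = min[7, 8, 8] = 7.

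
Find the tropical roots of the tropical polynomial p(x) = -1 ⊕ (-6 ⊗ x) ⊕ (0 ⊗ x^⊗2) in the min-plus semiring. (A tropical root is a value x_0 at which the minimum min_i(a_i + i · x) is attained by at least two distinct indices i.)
Roots: {-6, 5}

Each tropical root is a break point of the lower envelope of the lines y = a_i + i · x (there are 3 lines, with slopes 0, 1, ..., 2). Only the lines that attain the minimum somewhere contribute to roots; other lines are dominated. Here the surviving (envelope) indices are i = 2, i = 1, i = 0.
Intersections between consecutive envelope lines give the roots: for adjacent envelope indices i < j the intersection is x = (a_i − a_j) / (j − i). Reading off the sorted break points: {-6, 5}.
Verification: at each break x_0, at least two indices attain the minimum of min_i(a_i + i · x_0).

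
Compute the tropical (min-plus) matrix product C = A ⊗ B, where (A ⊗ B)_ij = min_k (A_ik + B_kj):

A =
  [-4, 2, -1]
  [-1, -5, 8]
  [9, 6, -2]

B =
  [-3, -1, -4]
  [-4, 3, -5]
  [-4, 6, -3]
A ⊗ B =
  [-7, -5, -8]
  [-9, -2, -10]
  [-6, 4, -5]

Apply the min-plus product entry-by-entry:
  C[0][0] = min over k of (A[0][0] + B[0][0] = -4 + -3 = -7, A[0][1] + B[1][0] = 2 + -4 = -2, A[0][2] + B[2][0] = -1 + -4 = -5) = -7 (attained at k = 0)
  C[0][1] = min over k of (A[0][0] + B[0][1] = -4 + -1 = -5, A[0][1] + B[1][1] = 2 + 3 = 5, A[0][2] + B[2][1] = -1 + 6 = 5) = -5 (attained at k = 0)
  C[0][2] = min over k of (A[0][0] + B[0][2] = -4 + -4 = -8, A[0][1] + B[1][2] = 2 + -5 = -3, A[0][2] + B[2][2] = -1 + -3 = -4) = -8 (attained at k = 0)
  C[1][0] = min over k of (A[1][0] + B[0][0] = -1 + -3 = -4, A[1][1] + B[1][0] = -5 + -4 = -9, A[1][2] + B[2][0] = 8 + -4 = 4) = -9 (attained at k = 1)
  C[1][1] = min over k of (A[1][0] + B[0][1] = -1 + -1 = -2, A[1][1] + B[1][1] = -5 + 3 = -2, A[1][2] + B[2][1] = 8 + 6 = 14) = -2 (attained at k = 0)
  C[1][2] = min over k of (A[1][0] + B[0][2] = -1 + -4 = -5, A[1][1] + B[1][2] = -5 + -5 = -10, A[1][2] + B[2][2] = 8 + -3 = 5) = -10 (attained at k = 1)
  C[2][0] = min over k of (A[2][0] + B[0][0] = 9 + -3 = 6, A[2][1] + B[1][0] = 6 + -4 = 2, A[2][2] + B[2][0] = -2 + -4 = -6) = -6 (attained at k = 2)
  C[2][1] = min over k of (A[2][0] + B[0][1] = 9 + -1 = 8, A[2][1] + B[1][1] = 6 + 3 = 9, A[2][2] + B[2][1] = -2 + 6 = 4) = 4 (attained at k = 2)
  C[2][2] = min over k of (A[2][0] + B[0][2] = 9 + -4 = 5, A[2][1] + B[1][2] = 6 + -5 = 1, A[2][2] + B[2][2] = -2 + -3 = -5) = -5 (attained at k = 2)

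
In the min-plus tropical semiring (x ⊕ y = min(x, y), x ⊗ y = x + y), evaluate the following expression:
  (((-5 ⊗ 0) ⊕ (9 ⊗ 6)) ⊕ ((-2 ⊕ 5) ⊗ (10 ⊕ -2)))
(((-5 ⊗ 0) ⊕ (9 ⊗ 6)) ⊕ ((-2 ⊕ 5) ⊗ (10 ⊕ -2))) = -5

Expand innermost to outermost. Recall ⊕ takes the minimum of its arguments and ⊗ takes their sum. Working out the expression (((-5 ⊗ 0) ⊕ (9 ⊗ 6)) ⊕ ((-2 ⊕ 5) ⊗ (10 ⊕ -2))) gives -5.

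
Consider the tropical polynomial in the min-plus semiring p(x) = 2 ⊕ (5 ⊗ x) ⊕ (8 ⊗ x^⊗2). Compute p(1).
p(1) = 2

A tropical monomial a ⊗ x^⊗i evaluates to a + i · x. Evaluating each term at x = 1:
  Term 0 contributes 2 + 0 · 1 = 2
  Term 1 contributes 5 + 1 · 1 = 6
  Term 2 contributes 8 + 2 · 1 = 10
p(1) = ⊕ of these = min[2, 6, 10] = 2.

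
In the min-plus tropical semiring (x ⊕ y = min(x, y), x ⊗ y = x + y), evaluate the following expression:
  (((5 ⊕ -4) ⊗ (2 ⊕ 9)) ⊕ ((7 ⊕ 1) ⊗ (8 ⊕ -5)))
(((5 ⊕ -4) ⊗ (2 ⊕ 9)) ⊕ ((7 ⊕ 1) ⊗ (8 ⊕ -5))) = -4

Expand innermost to outermost. Recall ⊕ takes the minimum of its arguments and ⊗ takes their sum. Working out the expression (((5 ⊕ -4) ⊗ (2 ⊕ 9)) ⊕ ((7 ⊕ 1) ⊗ (8 ⊕ -5))) gives -4.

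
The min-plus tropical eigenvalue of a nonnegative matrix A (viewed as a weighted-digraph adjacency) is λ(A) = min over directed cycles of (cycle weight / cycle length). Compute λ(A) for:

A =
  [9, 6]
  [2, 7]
λ(A) = 4

Enumerate directed cycles and compute their means (weight / length). Sample:
  cycle 0 → 0: weight = 9, length = 1, mean = 9/1 ≈ 9.000
  cycle 1 → 1: weight = 7, length = 1, mean = 7/1 ≈ 7.000
  cycle 0 → 1 → 0: weight = 8, length = 2, mean = 8/2 ≈ 4.000
  cycle 1 → 0 → 1: weight = 8, length = 2, mean = 8/2 ≈ 4.000
Minimum mean = 4.000, attained e.g. along the cycle 0 → 1 → 0 with weight 8 and length 2. So λ(A) = 8/2 = 4.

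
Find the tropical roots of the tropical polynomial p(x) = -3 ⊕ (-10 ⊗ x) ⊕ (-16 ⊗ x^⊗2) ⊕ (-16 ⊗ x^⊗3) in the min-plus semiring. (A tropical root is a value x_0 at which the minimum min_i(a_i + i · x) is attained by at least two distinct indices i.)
Roots: {0, 6, 7}

Each tropical root is a break point of the lower envelope of the lines y = a_i + i · x (there are 4 lines, with slopes 0, 1, ..., 3). Only the lines that attain the minimum somewhere contribute to roots; other lines are dominated. Here the surviving (envelope) indices are i = 3, i = 2, i = 1, i = 0.
Intersections between consecutive envelope lines give the roots: for adjacent envelope indices i < j the intersection is x = (a_i − a_j) / (j − i). Reading off the sorted break points: {0, 6, 7}.
Verification: at each break x_0, at least two indices attain the minimum of min_i(a_i + i · x_0).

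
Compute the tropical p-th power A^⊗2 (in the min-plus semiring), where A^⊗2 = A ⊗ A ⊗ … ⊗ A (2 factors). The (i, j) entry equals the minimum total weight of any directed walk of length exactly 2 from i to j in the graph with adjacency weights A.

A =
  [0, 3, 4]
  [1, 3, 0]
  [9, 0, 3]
A^⊗2 =
  [0, 3, 3]
  [1, 0, 3]
  [1, 3, 0]

Each entry (A^⊗2)_ij equals the minimum over all length-2 walks i = v_0 → v_1 → … → v_2 = j of Σ_t A[v_t][v_{t+1}]. For example, for (i, j) = (0, 2) we minimise over 3 possible intermediate vertex sequences; the minimum is 3, attained along the walk 0 → 1 → 2.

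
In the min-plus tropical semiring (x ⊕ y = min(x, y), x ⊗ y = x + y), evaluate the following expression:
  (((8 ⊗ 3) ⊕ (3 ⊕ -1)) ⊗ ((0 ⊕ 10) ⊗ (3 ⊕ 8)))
(((8 ⊗ 3) ⊕ (3 ⊕ -1)) ⊗ ((0 ⊕ 10) ⊗ (3 ⊕ 8))) = 2

Expand innermost to outermost. Recall ⊕ takes the minimum of its arguments and ⊗ takes their sum. Working out the expression (((8 ⊗ 3) ⊕ (3 ⊕ -1)) ⊗ ((0 ⊕ 10) ⊗ (3 ⊕ 8))) gives 2.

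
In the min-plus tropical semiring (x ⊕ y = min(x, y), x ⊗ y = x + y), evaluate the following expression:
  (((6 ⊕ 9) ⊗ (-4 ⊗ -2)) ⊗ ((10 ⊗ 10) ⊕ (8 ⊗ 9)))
(((6 ⊕ 9) ⊗ (-4 ⊗ -2)) ⊗ ((10 ⊗ 10) ⊕ (8 ⊗ 9))) = 17

Expand innermost to outermost. Recall ⊕ takes the minimum of its arguments and ⊗ takes their sum. Working out the expression (((6 ⊕ 9) ⊗ (-4 ⊗ -2)) ⊗ ((10 ⊗ 10) ⊕ (8 ⊗ 9))) gives 17.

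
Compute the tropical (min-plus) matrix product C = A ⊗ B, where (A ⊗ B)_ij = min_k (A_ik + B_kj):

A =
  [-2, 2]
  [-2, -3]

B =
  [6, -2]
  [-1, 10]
A ⊗ B =
  [1, -4]
  [-4, -4]

Apply the min-plus product entry-by-entry:
  C[0][0] = min over k of (A[0][0] + B[0][0] = -2 + 6 = 4, A[0][1] + B[1][0] = 2 + -1 = 1) = 1 (attained at k = 1)
  C[0][1] = min over k of (A[0][0] + B[0][1] = -2 + -2 = -4, A[0][1] + B[1][1] = 2 + 10 = 12) = -4 (attained at k = 0)
  C[1][0] = min over k of (A[1][0] + B[0][0] = -2 + 6 = 4, A[1][1] + B[1][0] = -3 + -1 = -4) = -4 (attained at k = 1)
  C[1][1] = min over k of (A[1][0] + B[0][1] = -2 + -2 = -4, A[1][1] + B[1][1] = -3 + 10 = 7) = -4 (attained at k = 0)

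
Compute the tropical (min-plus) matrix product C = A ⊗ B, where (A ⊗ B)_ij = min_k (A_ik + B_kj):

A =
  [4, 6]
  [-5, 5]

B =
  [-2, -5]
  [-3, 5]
A ⊗ B =
  [2, -1]
  [-7, -10]

Apply the min-plus product entry-by-entry:
  C[0][0] = min over k of (A[0][0] + B[0][0] = 4 + -2 = 2, A[0][1] + B[1][0] = 6 + -3 = 3) = 2 (attained at k = 0)
  C[0][1] = min over k of (A[0][0] + B[0][1] = 4 + -5 = -1, A[0][1] + B[1][1] = 6 + 5 = 11) = -1 (attained at k = 0)
  C[1][0] = min over k of (A[1][0] + B[0][0] = -5 + -2 = -7, A[1][1] + B[1][0] = 5 + -3 = 2) = -7 (attained at k = 0)
  C[1][1] = min over k of (A[1][0] + B[0][1] = -5 + -5 = -10, A[1][1] + B[1][1] = 5 + 5 = 10) = -10 (attained at k = 0)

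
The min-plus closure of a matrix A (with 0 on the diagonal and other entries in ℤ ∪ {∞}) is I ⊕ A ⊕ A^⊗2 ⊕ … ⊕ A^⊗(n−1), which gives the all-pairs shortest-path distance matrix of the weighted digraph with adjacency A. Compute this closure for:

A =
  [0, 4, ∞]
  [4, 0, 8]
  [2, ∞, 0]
Closure =
  [0, 4, 12]
  [4, 0, 8]
  [2, 6, 0]

This is the Floyd-Warshall all-pairs shortest-path computation. For each intermediate vertex k = 0, 1, …, 2, update dist[i][j] ← min(dist[i][j], dist[i][k] + dist[k][j]). The final matrix gives, for each (i, j), the minimum total weight of any directed path from i to j (possibly empty when i = j).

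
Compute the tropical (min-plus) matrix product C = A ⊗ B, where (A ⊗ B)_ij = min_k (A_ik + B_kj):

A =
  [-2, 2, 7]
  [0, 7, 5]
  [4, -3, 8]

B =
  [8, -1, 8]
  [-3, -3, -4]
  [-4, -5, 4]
A ⊗ B =
  [-1, -3, -2]
  [1, -1, 3]
  [-6, -6, -7]

Apply the min-plus product entry-by-entry:
  C[0][0] = min over k of (A[0][0] + B[0][0] = -2 + 8 = 6, A[0][1] + B[1][0] = 2 + -3 = -1, A[0][2] + B[2][0] = 7 + -4 = 3) = -1 (attained at k = 1)
  C[0][1] = min over k of (A[0][0] + B[0][1] = -2 + -1 = -3, A[0][1] + B[1][1] = 2 + -3 = -1, A[0][2] + B[2][1] = 7 + -5 = 2) = -3 (attained at k = 0)
  C[0][2] = min over k of (A[0][0] + B[0][2] = -2 + 8 = 6, A[0][1] + B[1][2] = 2 + -4 = -2, A[0][2] + B[2][2] = 7 + 4 = 11) = -2 (attained at k = 1)
  C[1][0] = min over k of (A[1][0] + B[0][0] = 0 + 8 = 8, A[1][1] + B[1][0] = 7 + -3 = 4, A[1][2] + B[2][0] = 5 + -4 = 1) = 1 (attained at k = 2)
  C[1][1] = min over k of (A[1][0] + B[0][1] = 0 + -1 = -1, A[1][1] + B[1][1] = 7 + -3 = 4, A[1][2] + B[2][1] = 5 + -5 = 0) = -1 (attained at k = 0)
  C[1][2] = min over k of (A[1][0] + B[0][2] = 0 + 8 = 8, A[1][1] + B[1][2] = 7 + -4 = 3, A[1][2] + B[2][2] = 5 + 4 = 9) = 3 (attained at k = 1)
  C[2][0] = min over k of (A[2][0] + B[0][0] = 4 + 8 = 12, A[2][1] + B[1][0] = -3 + -3 = -6, A[2][2] + B[2][0] = 8 + -4 = 4) = -6 (attained at k = 1)
  C[2][1] = min over k of (A[2][0] + B[0][1] = 4 + -1 = 3, A[2][1] + B[1][1] = -3 + -3 = -6, A[2][2] + B[2][1] = 8 + -5 = 3) = -6 (attained at k = 1)
  C[2][2] = min over k of (A[2][0] + B[0][2] = 4 + 8 = 12, A[2][1] + B[1][2] = -3 + -4 = -7, A[2][2] + B[2][2] = 8 + 4 = 12) = -7 (attained at k = 1)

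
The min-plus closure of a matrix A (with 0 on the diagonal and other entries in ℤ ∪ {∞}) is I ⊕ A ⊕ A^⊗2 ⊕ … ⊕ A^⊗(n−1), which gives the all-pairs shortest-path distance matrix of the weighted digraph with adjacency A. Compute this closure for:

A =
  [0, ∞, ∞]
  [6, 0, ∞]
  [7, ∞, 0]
Closure =
  [0, ∞, ∞]
  [6, 0, ∞]
  [7, ∞, 0]

This is the Floyd-Warshall all-pairs shortest-path computation. For each intermediate vertex k = 0, 1, …, 2, update dist[i][j] ← min(dist[i][j], dist[i][k] + dist[k][j]). The final matrix gives, for each (i, j), the minimum total weight of any directed path from i to j (possibly empty when i = j).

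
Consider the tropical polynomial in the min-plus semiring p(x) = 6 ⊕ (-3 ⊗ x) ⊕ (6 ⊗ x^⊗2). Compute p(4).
p(4) = 1

A tropical monomial a ⊗ x^⊗i evaluates to a + i · x. Evaluating each term at x = 4:
  Term 0 contributes 6 + 0 · 4 = 6
  Term 1 contributes -3 + 1 · 4 = 1
  Term 2 contributes 6 + 2 · 4 = 14
p(4) = ⊕ of these = min[6, 1, 14] = 1.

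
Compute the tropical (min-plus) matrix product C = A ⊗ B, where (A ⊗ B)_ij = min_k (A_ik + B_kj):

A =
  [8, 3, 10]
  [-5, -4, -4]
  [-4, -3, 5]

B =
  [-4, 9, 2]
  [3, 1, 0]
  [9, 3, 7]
A ⊗ B =
  [4, 4, 3]
  [-9, -3, -4]
  [-8, -2, -3]

Apply the min-plus product entry-by-entry:
  C[0][0] = min over k of (A[0][0] + B[0][0] = 8 + -4 = 4, A[0][1] + B[1][0] = 3 + 3 = 6, A[0][2] + B[2][0] = 10 + 9 = 19) = 4 (attained at k = 0)
  C[0][1] = min over k of (A[0][0] + B[0][1] = 8 + 9 = 17, A[0][1] + B[1][1] = 3 + 1 = 4, A[0][2] + B[2][1] = 10 + 3 = 13) = 4 (attained at k = 1)
  C[0][2] = min over k of (A[0][0] + B[0][2] = 8 + 2 = 10, A[0][1] + B[1][2] = 3 + 0 = 3, A[0][2] + B[2][2] = 10 + 7 = 17) = 3 (attained at k = 1)
  C[1][0] = min over k of (A[1][0] + B[0][0] = -5 + -4 = -9, A[1][1] + B[1][0] = -4 + 3 = -1, A[1][2] + B[2][0] = -4 + 9 = 5) = -9 (attained at k = 0)
  C[1][1] = min over k of (A[1][0] + B[0][1] = -5 + 9 = 4, A[1][1] + B[1][1] = -4 + 1 = -3, A[1][2] + B[2][1] = -4 + 3 = -1) = -3 (attained at k = 1)
  C[1][2] = min over k of (A[1][0] + B[0][2] = -5 + 2 = -3, A[1][1] + B[1][2] = -4 + 0 = -4, A[1][2] + B[2][2] = -4 + 7 = 3) = -4 (attained at k = 1)
  C[2][0] = min over k of (A[2][0] + B[0][0] = -4 + -4 = -8, A[2][1] + B[1][0] = -3 + 3 = 0, A[2][2] + B[2][0] = 5 + 9 = 14) = -8 (attained at k = 0)
  C[2][1] = min over k of (A[2][0] + B[0][1] = -4 + 9 = 5, A[2][1] + B[1][1] = -3 + 1 = -2, A[2][2] + B[2][1] = 5 + 3 = 8) = -2 (attained at k = 1)
  C[2][2] = min over k of (A[2][0] + B[0][2] = -4 + 2 = -2, A[2][1] + B[1][2] = -3 + 0 = -3, A[2][2] + B[2][2] = 5 + 7 = 12) = -3 (attained at k = 1)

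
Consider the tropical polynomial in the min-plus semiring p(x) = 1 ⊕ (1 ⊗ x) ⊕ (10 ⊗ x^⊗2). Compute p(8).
p(8) = 1

A tropical monomial a ⊗ x^⊗i evaluates to a + i · x. Evaluating each term at x = 8:
  Term 0 contributes 1 + 0 · 8 = 1
  Term 1 contributes 1 + 1 · 8 = 9
  Term 2 contributes 10 + 2 · 8 = 26
p(8) = ⊕ of these = min[1, 9, 26] = 1.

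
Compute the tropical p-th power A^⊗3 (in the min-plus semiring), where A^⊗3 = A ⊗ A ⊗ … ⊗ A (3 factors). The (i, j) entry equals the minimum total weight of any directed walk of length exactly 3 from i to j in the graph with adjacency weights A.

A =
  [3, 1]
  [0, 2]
A^⊗3 =
  [3, 2]
  [1, 3]

Each entry (A^⊗3)_ij equals the minimum over all length-3 walks i = v_0 → v_1 → … → v_3 = j of Σ_t A[v_t][v_{t+1}]. For example, for (i, j) = (0, 1) we minimise over 4 possible intermediate vertex sequences; the minimum is 2, attained along the walk 0 → 1 → 0 → 1.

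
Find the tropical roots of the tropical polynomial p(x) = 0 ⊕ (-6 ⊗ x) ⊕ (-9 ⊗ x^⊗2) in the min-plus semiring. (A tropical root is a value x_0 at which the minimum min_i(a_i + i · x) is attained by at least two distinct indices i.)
Roots: {3, 6}

Each tropical root is a break point of the lower envelope of the lines y = a_i + i · x (there are 3 lines, with slopes 0, 1, ..., 2). Only the lines that attain the minimum somewhere contribute to roots; other lines are dominated. Here the surviving (envelope) indices are i = 2, i = 1, i = 0.
Intersections between consecutive envelope lines give the roots: for adjacent envelope indices i < j the intersection is x = (a_i − a_j) / (j − i). Reading off the sorted break points: {3, 6}.
Verification: at each break x_0, at least two indices attain the minimum of min_i(a_i + i · x_0).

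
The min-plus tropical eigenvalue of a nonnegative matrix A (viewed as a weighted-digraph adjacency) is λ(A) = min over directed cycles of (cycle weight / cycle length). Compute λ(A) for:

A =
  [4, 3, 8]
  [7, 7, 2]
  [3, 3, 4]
λ(A) = 5/2

Enumerate directed cycles and compute their means (weight / length). Sample:
  cycle 0 → 0: weight = 4, length = 1, mean = 4/1 ≈ 4.000
  cycle 1 → 1: weight = 7, length = 1, mean = 7/1 ≈ 7.000
  cycle 2 → 2: weight = 4, length = 1, mean = 4/1 ≈ 4.000
  cycle 0 → 1 → 0: weight = 10, length = 2, mean = 10/2 ≈ 5.000
  cycle 0 → 2 → 0: weight = 11, length = 2, mean = 11/2 ≈ 5.500
  cycle 1 → 0 → 1: weight = 10, length = 2, mean = 10/2 ≈ 5.000
Minimum mean = 2.500, attained e.g. along the cycle 1 → 2 → 1 with weight 5 and length 2. So λ(A) = 5/2 = 5/2.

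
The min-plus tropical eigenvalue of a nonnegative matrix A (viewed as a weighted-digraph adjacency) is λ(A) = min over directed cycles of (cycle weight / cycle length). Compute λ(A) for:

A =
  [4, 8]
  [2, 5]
λ(A) = 4

Enumerate directed cycles and compute their means (weight / length). Sample:
  cycle 0 → 0: weight = 4, length = 1, mean = 4/1 ≈ 4.000
  cycle 1 → 1: weight = 5, length = 1, mean = 5/1 ≈ 5.000
  cycle 0 → 1 → 0: weight = 10, length = 2, mean = 10/2 ≈ 5.000
  cycle 1 → 0 → 1: weight = 10, length = 2, mean = 10/2 ≈ 5.000
Minimum mean = 4.000, attained e.g. along the cycle 0 → 0 with weight 4 and length 1. So λ(A) = 4/1 = 4.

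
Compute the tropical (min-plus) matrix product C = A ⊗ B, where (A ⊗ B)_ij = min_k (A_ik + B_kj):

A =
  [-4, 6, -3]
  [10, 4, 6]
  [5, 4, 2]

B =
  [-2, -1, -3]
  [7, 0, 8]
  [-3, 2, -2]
A ⊗ B =
  [-6, -5, -7]
  [3, 4, 4]
  [-1, 4, 0]

Apply the min-plus product entry-by-entry:
  C[0][0] = min over k of (A[0][0] + B[0][0] = -4 + -2 = -6, A[0][1] + B[1][0] = 6 + 7 = 13, A[0][2] + B[2][0] = -3 + -3 = -6) = -6 (attained at k = 0)
  C[0][1] = min over k of (A[0][0] + B[0][1] = -4 + -1 = -5, A[0][1] + B[1][1] = 6 + 0 = 6, A[0][2] + B[2][1] = -3 + 2 = -1) = -5 (attained at k = 0)
  C[0][2] = min over k of (A[0][0] + B[0][2] = -4 + -3 = -7, A[0][1] + B[1][2] = 6 + 8 = 14, A[0][2] + B[2][2] = -3 + -2 = -5) = -7 (attained at k = 0)
  C[1][0] = min over k of (A[1][0] + B[0][0] = 10 + -2 = 8, A[1][1] + B[1][0] = 4 + 7 = 11, A[1][2] + B[2][0] = 6 + -3 = 3) = 3 (attained at k = 2)
  C[1][1] = min over k of (A[1][0] + B[0][1] = 10 + -1 = 9, A[1][1] + B[1][1] = 4 + 0 = 4, A[1][2] + B[2][1] = 6 + 2 = 8) = 4 (attained at k = 1)
  C[1][2] = min over k of (A[1][0] + B[0][2] = 10 + -3 = 7, A[1][1] + B[1][2] = 4 + 8 = 12, A[1][2] + B[2][2] = 6 + -2 = 4) = 4 (attained at k = 2)
  C[2][0] = min over k of (A[2][0] + B[0][0] = 5 + -2 = 3, A[2][1] + B[1][0] = 4 + 7 = 11, A[2][2] + B[2][0] = 2 + -3 = -1) = -1 (attained at k = 2)
  C[2][1] = min over k of (A[2][0] + B[0][1] = 5 + -1 = 4, A[2][1] + B[1][1] = 4 + 0 = 4, A[2][2] + B[2][1] = 2 + 2 = 4) = 4 (attained at k = 0)
  C[2][2] = min over k of (A[2][0] + B[0][2] = 5 + -3 = 2, A[2][1] + B[1][2] = 4 + 8 = 12, A[2][2] + B[2][2] = 2 + -2 = 0) = 0 (attained at k = 2)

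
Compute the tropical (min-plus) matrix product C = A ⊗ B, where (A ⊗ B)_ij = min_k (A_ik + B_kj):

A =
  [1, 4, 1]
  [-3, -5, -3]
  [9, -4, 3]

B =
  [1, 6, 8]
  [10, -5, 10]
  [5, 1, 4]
A ⊗ B =
  [2, -1, 5]
  [-2, -10, 1]
  [6, -9, 6]

Apply the min-plus product entry-by-entry:
  C[0][0] = min over k of (A[0][0] + B[0][0] = 1 + 1 = 2, A[0][1] + B[1][0] = 4 + 10 = 14, A[0][2] + B[2][0] = 1 + 5 = 6) = 2 (attained at k = 0)
  C[0][1] = min over k of (A[0][0] + B[0][1] = 1 + 6 = 7, A[0][1] + B[1][1] = 4 + -5 = -1, A[0][2] + B[2][1] = 1 + 1 = 2) = -1 (attained at k = 1)
  C[0][2] = min over k of (A[0][0] + B[0][2] = 1 + 8 = 9, A[0][1] + B[1][2] = 4 + 10 = 14, A[0][2] + B[2][2] = 1 + 4 = 5) = 5 (attained at k = 2)
  C[1][0] = min over k of (A[1][0] + B[0][0] = -3 + 1 = -2, A[1][1] + B[1][0] = -5 + 10 = 5, A[1][2] + B[2][0] = -3 + 5 = 2) = -2 (attained at k = 0)
  C[1][1] = min over k of (A[1][0] + B[0][1] = -3 + 6 = 3, A[1][1] + B[1][1] = -5 + -5 = -10, A[1][2] + B[2][1] = -3 + 1 = -2) = -10 (attained at k = 1)
  C[1][2] = min over k of (A[1][0] + B[0][2] = -3 + 8 = 5, A[1][1] + B[1][2] = -5 + 10 = 5, A[1][2] + B[2][2] = -3 + 4 = 1) = 1 (attained at k = 2)
  C[2][0] = min over k of (A[2][0] + B[0][0] = 9 + 1 = 10, A[2][1] + B[1][0] = -4 + 10 = 6, A[2][2] + B[2][0] = 3 + 5 = 8) = 6 (attained at k = 1)
  C[2][1] = min over k of (A[2][0] + B[0][1] = 9 + 6 = 15, A[2][1] + B[1][1] = -4 + -5 = -9, A[2][2] + B[2][1] = 3 + 1 = 4) = -9 (attained at k = 1)
  C[2][2] = min over k of (A[2][0] + B[0][2] = 9 + 8 = 17, A[2][1] + B[1][2] = -4 + 10 = 6, A[2][2] + B[2][2] = 3 + 4 = 7) = 6 (attained at k = 1)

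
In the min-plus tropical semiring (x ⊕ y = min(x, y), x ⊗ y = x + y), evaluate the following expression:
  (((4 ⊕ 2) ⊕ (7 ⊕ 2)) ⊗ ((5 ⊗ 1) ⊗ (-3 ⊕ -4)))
(((4 ⊕ 2) ⊕ (7 ⊕ 2)) ⊗ ((5 ⊗ 1) ⊗ (-3 ⊕ -4))) = 4

Expand innermost to outermost. Recall ⊕ takes the minimum of its arguments and ⊗ takes their sum. Working out the expression (((4 ⊕ 2) ⊕ (7 ⊕ 2)) ⊗ ((5 ⊗ 1) ⊗ (-3 ⊕ -4))) gives 4.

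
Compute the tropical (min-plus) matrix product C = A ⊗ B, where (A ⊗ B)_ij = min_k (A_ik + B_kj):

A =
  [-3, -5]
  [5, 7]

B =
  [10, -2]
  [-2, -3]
A ⊗ B =
  [-7, -8]
  [5, 3]

Apply the min-plus product entry-by-entry:
  C[0][0] = min over k of (A[0][0] + B[0][0] = -3 + 10 = 7, A[0][1] + B[1][0] = -5 + -2 = -7) = -7 (attained at k = 1)
  C[0][1] = min over k of (A[0][0] + B[0][1] = -3 + -2 = -5, A[0][1] + B[1][1] = -5 + -3 = -8) = -8 (attained at k = 1)
  C[1][0] = min over k of (A[1][0] + B[0][0] = 5 + 10 = 15, A[1][1] + B[1][0] = 7 + -2 = 5) = 5 (attained at k = 1)
  C[1][1] = min over k of (A[1][0] + B[0][1] = 5 + -2 = 3, A[1][1] + B[1][1] = 7 + -3 = 4) = 3 (attained at k = 0)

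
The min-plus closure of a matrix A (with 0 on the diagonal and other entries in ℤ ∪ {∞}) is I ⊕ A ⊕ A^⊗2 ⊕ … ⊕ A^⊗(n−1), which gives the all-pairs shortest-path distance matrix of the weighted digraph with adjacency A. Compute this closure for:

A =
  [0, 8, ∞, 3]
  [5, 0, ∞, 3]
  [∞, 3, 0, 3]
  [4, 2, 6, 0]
Closure =
  [0, 5, 9, 3]
  [5, 0, 9, 3]
  [7, 3, 0, 3]
  [4, 2, 6, 0]

This is the Floyd-Warshall all-pairs shortest-path computation. For each intermediate vertex k = 0, 1, …, 3, update dist[i][j] ← min(dist[i][j], dist[i][k] + dist[k][j]). The final matrix gives, for each (i, j), the minimum total weight of any directed path from i to j (possibly empty when i = j).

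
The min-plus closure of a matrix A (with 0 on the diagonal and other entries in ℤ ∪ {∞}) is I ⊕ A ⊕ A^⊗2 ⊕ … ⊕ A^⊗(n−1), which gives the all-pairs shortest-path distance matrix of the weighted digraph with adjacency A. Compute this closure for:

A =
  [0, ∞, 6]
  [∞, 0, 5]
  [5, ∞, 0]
Closure =
  [0, ∞, 6]
  [10, 0, 5]
  [5, ∞, 0]

This is the Floyd-Warshall all-pairs shortest-path computation. For each intermediate vertex k = 0, 1, …, 2, update dist[i][j] ← min(dist[i][j], dist[i][k] + dist[k][j]). The final matrix gives, for each (i, j), the minimum total weight of any directed path from i to j (possibly empty when i = j).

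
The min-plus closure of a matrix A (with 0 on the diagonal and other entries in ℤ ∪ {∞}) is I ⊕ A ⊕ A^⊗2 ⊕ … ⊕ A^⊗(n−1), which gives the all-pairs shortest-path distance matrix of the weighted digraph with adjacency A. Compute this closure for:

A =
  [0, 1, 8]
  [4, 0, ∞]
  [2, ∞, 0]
Closure =
  [0, 1, 8]
  [4, 0, 12]
  [2, 3, 0]

This is the Floyd-Warshall all-pairs shortest-path computation. For each intermediate vertex k = 0, 1, …, 2, update dist[i][j] ← min(dist[i][j], dist[i][k] + dist[k][j]). The final matrix gives, for each (i, j), the minimum total weight of any directed path from i to j (possibly empty when i = j).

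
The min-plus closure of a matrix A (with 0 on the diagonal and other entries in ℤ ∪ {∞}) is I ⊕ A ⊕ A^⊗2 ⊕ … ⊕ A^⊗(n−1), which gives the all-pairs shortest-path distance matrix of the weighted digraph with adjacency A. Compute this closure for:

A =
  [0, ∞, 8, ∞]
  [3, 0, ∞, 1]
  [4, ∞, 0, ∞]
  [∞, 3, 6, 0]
Closure =
  [0, ∞, 8, ∞]
  [3, 0, 7, 1]
  [4, ∞, 0, ∞]
  [6, 3, 6, 0]

This is the Floyd-Warshall all-pairs shortest-path computation. For each intermediate vertex k = 0, 1, …, 3, update dist[i][j] ← min(dist[i][j], dist[i][k] + dist[k][j]). The final matrix gives, for each (i, j), the minimum total weight of any directed path from i to j (possibly empty when i = j).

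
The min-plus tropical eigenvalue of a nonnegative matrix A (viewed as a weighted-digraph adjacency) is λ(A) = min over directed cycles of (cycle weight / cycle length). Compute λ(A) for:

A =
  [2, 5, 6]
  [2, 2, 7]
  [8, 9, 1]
λ(A) = 1

Enumerate directed cycles and compute their means (weight / length). Sample:
  cycle 0 → 0: weight = 2, length = 1, mean = 2/1 ≈ 2.000
  cycle 1 → 1: weight = 2, length = 1, mean = 2/1 ≈ 2.000
  cycle 2 → 2: weight = 1, length = 1, mean = 1/1 ≈ 1.000
  cycle 0 → 1 → 0: weight = 7, length = 2, mean = 7/2 ≈ 3.500
  cycle 0 → 2 → 0: weight = 14, length = 2, mean = 14/2 ≈ 7.000
  cycle 1 → 0 → 1: weight = 7, length = 2, mean = 7/2 ≈ 3.500
Minimum mean = 1.000, attained e.g. along the cycle 2 → 2 with weight 1 and length 1. So λ(A) = 1/1 = 1.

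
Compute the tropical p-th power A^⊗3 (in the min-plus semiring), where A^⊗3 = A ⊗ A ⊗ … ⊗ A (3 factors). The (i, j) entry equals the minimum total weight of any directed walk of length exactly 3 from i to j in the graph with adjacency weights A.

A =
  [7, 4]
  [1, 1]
A^⊗3 =
  [6, 6]
  [3, 3]

Each entry (A^⊗3)_ij equals the minimum over all length-3 walks i = v_0 → v_1 → … → v_3 = j of Σ_t A[v_t][v_{t+1}]. For example, for (i, j) = (0, 1) we minimise over 4 possible intermediate vertex sequences; the minimum is 6, attained along the walk 0 → 1 → 1 → 1.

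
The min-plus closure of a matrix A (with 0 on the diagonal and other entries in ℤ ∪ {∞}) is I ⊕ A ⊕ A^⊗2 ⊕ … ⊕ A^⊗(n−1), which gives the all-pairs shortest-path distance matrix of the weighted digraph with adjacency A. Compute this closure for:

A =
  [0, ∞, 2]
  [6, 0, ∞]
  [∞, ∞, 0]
Closure =
  [0, ∞, 2]
  [6, 0, 8]
  [∞, ∞, 0]

This is the Floyd-Warshall all-pairs shortest-path computation. For each intermediate vertex k = 0, 1, …, 2, update dist[i][j] ← min(dist[i][j], dist[i][k] + dist[k][j]). The final matrix gives, for each (i, j), the minimum total weight of any directed path from i to j (possibly empty when i = j).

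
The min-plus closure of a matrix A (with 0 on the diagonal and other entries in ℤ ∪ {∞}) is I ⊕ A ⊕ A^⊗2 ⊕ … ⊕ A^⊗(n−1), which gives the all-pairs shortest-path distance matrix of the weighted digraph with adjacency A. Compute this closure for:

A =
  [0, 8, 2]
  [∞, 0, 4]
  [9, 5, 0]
Closure =
  [0, 7, 2]
  [13, 0, 4]
  [9, 5, 0]

This is the Floyd-Warshall all-pairs shortest-path computation. For each intermediate vertex k = 0, 1, …, 2, update dist[i][j] ← min(dist[i][j], dist[i][k] + dist[k][j]). The final matrix gives, for each (i, j), the minimum total weight of any directed path from i to j (possibly empty when i = j).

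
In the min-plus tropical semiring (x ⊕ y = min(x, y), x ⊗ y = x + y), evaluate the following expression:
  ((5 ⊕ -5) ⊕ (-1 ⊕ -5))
((5 ⊕ -5) ⊕ (-1 ⊕ -5)) = -5

Expand innermost to outermost. Recall ⊕ takes the minimum of its arguments and ⊗ takes their sum. Working out the expression ((5 ⊕ -5) ⊕ (-1 ⊕ -5)) gives -5.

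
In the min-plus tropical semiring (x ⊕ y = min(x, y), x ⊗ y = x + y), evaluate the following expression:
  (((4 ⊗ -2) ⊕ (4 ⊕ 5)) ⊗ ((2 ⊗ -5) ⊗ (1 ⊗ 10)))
(((4 ⊗ -2) ⊕ (4 ⊕ 5)) ⊗ ((2 ⊗ -5) ⊗ (1 ⊗ 10))) = 10

Expand innermost to outermost. Recall ⊕ takes the minimum of its arguments and ⊗ takes their sum. Working out the expression (((4 ⊗ -2) ⊕ (4 ⊕ 5)) ⊗ ((2 ⊗ -5) ⊗ (1 ⊗ 10))) gives 10.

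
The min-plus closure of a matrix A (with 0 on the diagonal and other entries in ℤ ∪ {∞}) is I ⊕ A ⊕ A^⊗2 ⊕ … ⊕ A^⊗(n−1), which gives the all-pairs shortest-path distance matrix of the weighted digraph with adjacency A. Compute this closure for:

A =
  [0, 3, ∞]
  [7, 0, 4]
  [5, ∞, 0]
Closure =
  [0, 3, 7]
  [7, 0, 4]
  [5, 8, 0]

This is the Floyd-Warshall all-pairs shortest-path computation. For each intermediate vertex k = 0, 1, …, 2, update dist[i][j] ← min(dist[i][j], dist[i][k] + dist[k][j]). The final matrix gives, for each (i, j), the minimum total weight of any directed path from i to j (possibly empty when i = j).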